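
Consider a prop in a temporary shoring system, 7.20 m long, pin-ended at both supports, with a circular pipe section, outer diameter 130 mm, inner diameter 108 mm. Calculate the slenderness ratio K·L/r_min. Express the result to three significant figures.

λ ≈ 170

d_o = 130 mm, d_i = 108 mm
I = π(d_o⁴ − d_i⁴)/64 = π(130⁴ − 108.0⁴)/64 = 7.342×10^6 mm⁴
A = 4.112×10^3 mm²;  r_min = √(I/A) = √(7.342×10^6/4.112×10^3) = 42.25 mm
L_e = K·L = 1 × 7.20 m = 7.200 m = 7200.0 mm
λ = L_e / r_min = 7200.0 / 42.25 = 170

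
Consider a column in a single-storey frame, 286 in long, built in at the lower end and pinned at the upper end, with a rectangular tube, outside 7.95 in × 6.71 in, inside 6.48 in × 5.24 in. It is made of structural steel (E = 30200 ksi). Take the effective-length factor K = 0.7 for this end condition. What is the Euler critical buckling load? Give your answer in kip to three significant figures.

P_cr ≈ 911 kip

Weak-axis I_min = (h_o·b_o³ − h_i·b_i³)/12 with b_o = 6.71, b_i = 5.240 in (shorter outer/inner sides).
I_min = (7.95×6.71³ − 6.480×5.240³)/12 = 122.5 in⁴
Effective length L_e = K·L = 0.7 × 286 = 200.2 in
P_cr = π²EI / L_e² = π² × 30200×10³ × 122.5 / 200.2² = 9.107×10^5 lb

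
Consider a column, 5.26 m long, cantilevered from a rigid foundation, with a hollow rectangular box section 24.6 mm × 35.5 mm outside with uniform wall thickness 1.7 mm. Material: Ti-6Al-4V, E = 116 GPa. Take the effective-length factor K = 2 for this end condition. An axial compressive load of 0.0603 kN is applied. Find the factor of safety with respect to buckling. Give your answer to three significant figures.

n ≈ 3.18

Inner dimensions: h_i = 35.5 − 2×1.7 = 32.10 mm, b_i = 24.6 − 2×1.7 = 21.20 mm
Weak-axis I_min = (h_o·b_o³ − h_i·b_i³)/12 with b_o = 24.6, b_i = 21.20 mm (shorter outer/inner sides).
I_min = (35.5×24.6³ − 32.10×21.20³)/12 = 1.855×10^4 mm⁴
I = 1.855×10^4 mm⁴ = 1.855×10^-8 m⁴
Effective length L_e = K·L = 2 × 5.26 = 10.52 m
P_cr = π²EI / L_e² = π² × 116×10⁹ × 1.855×10^-8 / 10.52² = 191.9 N
Factor of safety n = P_cr / P = 0.19193 / 0.0603 = 3.18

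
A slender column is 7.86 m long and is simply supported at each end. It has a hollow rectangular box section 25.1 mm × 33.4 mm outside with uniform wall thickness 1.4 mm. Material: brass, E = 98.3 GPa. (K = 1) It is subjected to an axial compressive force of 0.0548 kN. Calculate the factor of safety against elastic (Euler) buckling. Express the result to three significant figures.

Inner dimensions: h_i = 33.4 − 2×1.4 = 30.60 mm, b_i = 25.1 − 2×1.4 = 22.30 mm
Weak-axis I_min = (h_o·b_o³ − h_i·b_i³)/12 with b_o = 25.1, b_i = 22.30 mm (shorter outer/inner sides).
I_min = (33.4×25.1³ − 30.60×22.30³)/12 = 1.574×10^4 mm⁴
I = 1.574×10^4 mm⁴ = 1.574×10^-8 m⁴
Effective length L_e = K·L = 1 × 7.86 = 7.860 m
P_cr = π²EI / L_e² = π² × 98.3×10⁹ × 1.574×10^-8 / 7.860² = 247.1 N
Factor of safety n = P_cr / P = 0.24710 / 0.0548 = 4.51

n ≈ 4.51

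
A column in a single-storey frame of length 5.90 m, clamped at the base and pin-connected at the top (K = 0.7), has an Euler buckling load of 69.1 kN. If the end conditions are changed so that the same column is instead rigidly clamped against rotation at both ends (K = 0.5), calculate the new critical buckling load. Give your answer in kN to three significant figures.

P_cr ∝ 1/K², so P_cr,new = P_cr,old × (K_old/K_new)² = 69.1 × (0.7/0.5)²
= 69.1 × 1.960 = 135 kN

P_cr ≈ 135 kN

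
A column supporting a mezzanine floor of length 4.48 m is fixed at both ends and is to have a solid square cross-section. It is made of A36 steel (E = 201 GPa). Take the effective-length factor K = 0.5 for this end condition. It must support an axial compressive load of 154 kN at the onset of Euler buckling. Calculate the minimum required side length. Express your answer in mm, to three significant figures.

L_e = K·L = 0.5 × 4.48 = 2.240 m
Required I = P_cr·L_e²/(π²E) = 1.540×10^5 × 2.240² / (π² × 2.01×10^11) = 3.895×10^-7 m⁴
I_req = 3.895×10^5 mm⁴
Solid square: I = a⁴/12  ⇒  a = (12I)^(1/4) = (12×3.895×10^5)^(1/4) = 46.5 mm

a ≈ 46.5 mm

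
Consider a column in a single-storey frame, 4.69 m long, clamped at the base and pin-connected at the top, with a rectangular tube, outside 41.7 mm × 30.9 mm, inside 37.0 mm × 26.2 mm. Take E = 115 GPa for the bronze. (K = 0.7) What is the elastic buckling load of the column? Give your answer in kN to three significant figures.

P_cr ≈ 4.96 kN

Weak-axis I_min = (h_o·b_o³ − h_i·b_i³)/12 with b_o = 30.9, b_i = 26.20 mm (shorter outer/inner sides).
I_min = (41.7×30.9³ − 37.00×26.20³)/12 = 4.707×10^4 mm⁴
I = 4.707×10^4 mm⁴ = 4.707×10^-8 m⁴
Effective length L_e = K·L = 0.7 × 4.69 = 3.283 m
P_cr = π²EI / L_e² = π² × 115×10⁹ × 4.707×10^-8 / 3.283² = 4.957×10^3 N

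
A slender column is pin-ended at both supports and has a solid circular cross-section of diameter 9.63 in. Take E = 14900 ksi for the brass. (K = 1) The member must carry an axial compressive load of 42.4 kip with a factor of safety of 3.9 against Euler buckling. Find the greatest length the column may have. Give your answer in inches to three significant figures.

L_max ≈ 613 in

I = πd⁴/64 = π×9.63⁴/64 = 422.2 in⁴
Required critical load P_cr = n·P = 3.9 × 42.4 = 165.4 kip = 1.654×10^5 lb
From P_cr = π²EI/(K·L)²:  L = (1/K)·√(π²EI/P_cr) = (1/1)·√(π²×1.49×10^7×422.2/1.654×10^5)
L = 613 in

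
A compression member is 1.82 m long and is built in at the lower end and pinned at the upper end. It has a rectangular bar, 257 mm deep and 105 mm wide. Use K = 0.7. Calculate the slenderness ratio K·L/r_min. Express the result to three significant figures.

λ ≈ 42.0

For a rectangle r_min = b/√12 = 105/√12 = 30.31 mm
L_e = K·L = 0.7 × 1.82 m = 1.274 m = 1274.0 mm
λ = L_e / r_min = 1274.0 / 30.31 = 42.0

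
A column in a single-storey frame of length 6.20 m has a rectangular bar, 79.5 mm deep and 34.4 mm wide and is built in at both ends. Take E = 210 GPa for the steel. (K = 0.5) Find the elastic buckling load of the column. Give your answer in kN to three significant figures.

P_cr ≈ 58.2 kN

Buckling occurs about the weak axis: I_min = h·b³/12 with b = 34.4 mm (the shorter side).
I_min = 79.5×34.4³/12 = 2.697×10^5 mm⁴
I = 2.697×10^5 mm⁴ = 2.697×10^-7 m⁴
Effective length L_e = K·L = 0.5 × 6.20 = 3.100 m
P_cr = π²EI / L_e² = π² × 210×10⁹ × 2.697×10^-7 / 3.100² = 5.816×10^4 N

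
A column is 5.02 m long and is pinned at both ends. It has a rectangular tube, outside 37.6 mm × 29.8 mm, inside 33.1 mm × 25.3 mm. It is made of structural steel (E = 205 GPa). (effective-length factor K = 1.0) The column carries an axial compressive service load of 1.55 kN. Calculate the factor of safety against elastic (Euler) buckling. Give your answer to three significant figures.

Weak-axis I_min = (h_o·b_o³ − h_i·b_i³)/12 with b_o = 29.8, b_i = 25.30 mm (shorter outer/inner sides).
I_min = (37.6×29.8³ − 33.10×25.30³)/12 = 3.825×10^4 mm⁴
I = 3.825×10^4 mm⁴ = 3.825×10^-8 m⁴
Effective length L_e = K·L = 1 × 5.02 = 5.020 m
P_cr = π²EI / L_e² = π² × 205×10⁹ × 3.825×10^-8 / 5.020² = 3.071×10^3 N
Factor of safety n = P_cr / P = 3.0710 / 1.55 = 1.98

n ≈ 1.98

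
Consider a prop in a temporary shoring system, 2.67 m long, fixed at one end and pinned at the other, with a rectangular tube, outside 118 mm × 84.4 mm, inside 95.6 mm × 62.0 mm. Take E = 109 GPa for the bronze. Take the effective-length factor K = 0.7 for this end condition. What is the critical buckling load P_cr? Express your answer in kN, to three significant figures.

P_cr ≈ 1240 kN

Weak-axis I_min = (h_o·b_o³ − h_i·b_i³)/12 with b_o = 84.4, b_i = 62.00 mm (shorter outer/inner sides).
I_min = (118×84.4³ − 95.60×62.00³)/12 = 4.013×10^6 mm⁴
I = 4.013×10^6 mm⁴ = 4.013×10^-6 m⁴
Effective length L_e = K·L = 0.7 × 2.67 = 1.869 m
P_cr = π²EI / L_e² = π² × 109×10⁹ × 4.013×10^-6 / 1.869² = 1.236×10^6 N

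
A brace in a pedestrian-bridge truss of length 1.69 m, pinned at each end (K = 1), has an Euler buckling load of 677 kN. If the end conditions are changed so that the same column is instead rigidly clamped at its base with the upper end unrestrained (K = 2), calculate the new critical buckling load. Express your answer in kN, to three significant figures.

P_cr ≈ 169 kN

P_cr ∝ 1/K², so P_cr,new = P_cr,old × (K_old/K_new)² = 677 × (1/2)²
= 677 × 0.2500 = 169 kN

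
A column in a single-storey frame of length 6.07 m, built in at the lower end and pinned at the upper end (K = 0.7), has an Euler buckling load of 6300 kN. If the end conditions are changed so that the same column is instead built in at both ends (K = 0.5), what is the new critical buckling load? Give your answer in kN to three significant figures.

P_cr ∝ 1/K², so P_cr,new = P_cr,old × (K_old/K_new)² = 6300 × (0.7/0.5)²
= 6300 × 1.960 = 12300 kN

P_cr ≈ 12300 kN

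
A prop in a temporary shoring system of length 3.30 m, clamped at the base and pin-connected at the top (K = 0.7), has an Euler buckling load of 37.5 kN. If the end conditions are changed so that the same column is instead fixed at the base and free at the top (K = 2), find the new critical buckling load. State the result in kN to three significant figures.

P_cr ≈ 4.59 kN

P_cr ∝ 1/K², so P_cr,new = P_cr,old × (K_old/K_new)² = 37.5 × (0.7/2)²
= 37.5 × 0.1225 = 4.59 kN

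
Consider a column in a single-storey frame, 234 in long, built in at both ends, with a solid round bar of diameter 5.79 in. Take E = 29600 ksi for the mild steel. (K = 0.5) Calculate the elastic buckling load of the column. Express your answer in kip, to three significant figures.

P_cr ≈ 1180 kip

I = πd⁴/64 = π×5.79⁴/64 = 55.17 in⁴
Effective length L_e = K·L = 0.5 × 234 = 117.0 in
P_cr = π²EI / L_e² = π² × 29600×10³ × 55.17 / 117.0² = 1.177×10^6 lb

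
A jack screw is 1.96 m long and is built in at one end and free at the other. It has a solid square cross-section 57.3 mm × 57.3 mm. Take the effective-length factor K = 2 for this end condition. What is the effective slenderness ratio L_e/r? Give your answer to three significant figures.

I = a⁴/12 = 57.3⁴/12 = 8.983×10^5 mm⁴
A = 3.283×10^3 mm²;  r_min = √(I/A) = √(8.983×10^5/3.283×10^3) = 16.54 mm
L_e = K·L = 2 × 1.96 m = 3.920 m = 3920.0 mm
λ = L_e / r_min = 3920.0 / 16.54 = 237

λ ≈ 237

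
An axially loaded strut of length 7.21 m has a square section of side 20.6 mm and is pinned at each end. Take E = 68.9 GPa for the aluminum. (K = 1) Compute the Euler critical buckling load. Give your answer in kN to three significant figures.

I = a⁴/12 = 20.6⁴/12 = 1.501×10^4 mm⁴
I = 1.501×10^4 mm⁴ = 1.501×10^-8 m⁴
Effective length L_e = K·L = 1 × 7.21 = 7.210 m
P_cr = π²EI / L_e² = π² × 68.9×10⁹ × 1.501×10^-8 / 7.210² = 196.3 N

P_cr ≈ 0.196 kN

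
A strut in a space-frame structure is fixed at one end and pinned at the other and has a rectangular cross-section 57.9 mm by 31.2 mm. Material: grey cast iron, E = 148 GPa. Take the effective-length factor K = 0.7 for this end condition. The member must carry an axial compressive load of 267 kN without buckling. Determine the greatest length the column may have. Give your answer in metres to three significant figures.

L_max ≈ 1.28 m

Buckling occurs about the weak axis: I_min = h·b³/12 with b = 31.2 mm (the shorter side).
I_min = 57.9×31.2³/12 = 1.465×10^5 mm⁴
I = 1.465×10^-7 m⁴
At the buckling limit P_cr = P = 2.670×10^5 N
From P_cr = π²EI/(K·L)²:  L = (1/K)·√(π²EI/P_cr) = (1/0.7)·√(π²×1.48×10^11×1.465×10^-7/2.670×10^5)
L = 1.28 m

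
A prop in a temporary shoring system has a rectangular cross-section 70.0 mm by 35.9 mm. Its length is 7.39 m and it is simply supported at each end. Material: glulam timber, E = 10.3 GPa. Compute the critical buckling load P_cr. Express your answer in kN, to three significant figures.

Buckling occurs about the weak axis: I_min = h·b³/12 with b = 35.9 mm (the shorter side).
I_min = 70.0×35.9³/12 = 2.699×10^5 mm⁴
I = 2.699×10^5 mm⁴ = 2.699×10^-7 m⁴
Effective length L_e = K·L = 1 × 7.39 = 7.390 m
P_cr = π²EI / L_e² = π² × 10.3×10⁹ × 2.699×10^-7 / 7.390² = 502.4 N

P_cr ≈ 0.502 kN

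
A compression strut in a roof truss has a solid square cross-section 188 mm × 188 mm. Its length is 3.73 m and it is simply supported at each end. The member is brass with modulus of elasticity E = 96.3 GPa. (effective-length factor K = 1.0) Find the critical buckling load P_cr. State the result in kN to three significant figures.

P_cr ≈ 7110 kN

I = a⁴/12 = 188⁴/12 = 1.041×10^8 mm⁴
I = 1.041×10^8 mm⁴ = 1.041×10^-4 m⁴
Effective length L_e = K·L = 1 × 3.73 = 3.730 m
P_cr = π²EI / L_e² = π² × 96.3×10⁹ × 1.041×10^-4 / 3.730² = 7.111×10^6 N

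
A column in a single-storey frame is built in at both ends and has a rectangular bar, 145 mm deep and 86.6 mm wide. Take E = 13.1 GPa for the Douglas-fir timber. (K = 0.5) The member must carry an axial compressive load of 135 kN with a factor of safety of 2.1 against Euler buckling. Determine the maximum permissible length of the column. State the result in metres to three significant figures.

L_max ≈ 3.78 m

Buckling occurs about the weak axis: I_min = h·b³/12 with b = 86.6 mm (the shorter side).
I_min = 145×86.6³/12 = 7.848×10^6 mm⁴
I = 7.848×10^-6 m⁴
Required critical load P_cr = n·P = 2.1 × 135 = 283.5 kN = 2.835×10^5 N
From P_cr = π²EI/(K·L)²:  L = (1/K)·√(π²EI/P_cr) = (1/0.5)·√(π²×1.31×10^10×7.848×10^-6/2.835×10^5)
L = 3.78 m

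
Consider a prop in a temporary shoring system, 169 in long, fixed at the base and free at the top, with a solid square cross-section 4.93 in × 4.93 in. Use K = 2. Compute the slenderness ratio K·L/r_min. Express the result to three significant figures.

λ ≈ 237

For a square r = a/√12 = 4.93/√12 = 1.423 in
L_e = K·L = 2 × 169 = 338.0 in
λ = L_e / r_min = 338.00 / 1.423 = 237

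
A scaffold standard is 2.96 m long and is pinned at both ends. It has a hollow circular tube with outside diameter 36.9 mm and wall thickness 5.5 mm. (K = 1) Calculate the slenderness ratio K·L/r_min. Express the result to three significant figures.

λ ≈ 263

Inner diameter d_i = 36.9 − 2×5.5 = 25.90 mm
I = π(d_o⁴ − d_i⁴)/64 = π(36.9⁴ − 25.90⁴)/64 = 6.892×10^4 mm⁴
A = 542.6 mm²;  r_min = √(I/A) = √(6.892×10^4/542.6) = 11.27 mm
L_e = K·L = 1 × 2.96 m = 2.960 m = 2960.0 mm
λ = L_e / r_min = 2960.0 / 11.27 = 263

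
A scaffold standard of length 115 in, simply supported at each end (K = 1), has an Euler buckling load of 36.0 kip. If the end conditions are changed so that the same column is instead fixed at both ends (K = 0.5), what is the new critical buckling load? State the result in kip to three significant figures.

P_cr ∝ 1/K², so P_cr,new = P_cr,old × (K_old/K_new)² = 36.0 × (1/0.5)²
= 36.0 × 4.000 = 144 kip

P_cr ≈ 144 kip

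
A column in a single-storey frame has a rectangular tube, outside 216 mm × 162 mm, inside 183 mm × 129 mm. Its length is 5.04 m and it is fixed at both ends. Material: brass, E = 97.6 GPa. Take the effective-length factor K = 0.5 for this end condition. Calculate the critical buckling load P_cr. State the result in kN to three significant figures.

Weak-axis I_min = (h_o·b_o³ − h_i·b_i³)/12 with b_o = 162, b_i = 129.0 mm (shorter outer/inner sides).
I_min = (216×162³ − 183.0×129.0³)/12 = 4.379×10^7 mm⁴
I = 4.379×10^7 mm⁴ = 4.379×10^-5 m⁴
Effective length L_e = K·L = 0.5 × 5.04 = 2.520 m
P_cr = π²EI / L_e² = π² × 97.6×10⁹ × 4.379×10^-5 / 2.520² = 6.642×10^6 N

P_cr ≈ 6640 kN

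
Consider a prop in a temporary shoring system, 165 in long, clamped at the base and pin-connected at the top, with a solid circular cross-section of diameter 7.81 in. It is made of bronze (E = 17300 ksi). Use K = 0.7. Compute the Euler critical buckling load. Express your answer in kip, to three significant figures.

P_cr ≈ 2340 kip

I = πd⁴/64 = π×7.81⁴/64 = 182.6 in⁴
Effective length L_e = K·L = 0.7 × 165 = 115.5 in
P_cr = π²EI / L_e² = π² × 17300×10³ × 182.6 / 115.5² = 2.338×10^6 lb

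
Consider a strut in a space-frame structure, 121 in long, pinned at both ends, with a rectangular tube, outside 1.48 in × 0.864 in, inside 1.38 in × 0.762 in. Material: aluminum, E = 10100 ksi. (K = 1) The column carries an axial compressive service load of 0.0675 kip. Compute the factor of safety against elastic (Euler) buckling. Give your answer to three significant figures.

Weak-axis I_min = (h_o·b_o³ − h_i·b_i³)/12 with b_o = 0.864, b_i = 0.7620 in (shorter outer/inner sides).
I_min = (1.48×0.864³ − 1.380×0.7620³)/12 = 2.866×10^-2 in⁴
Effective length L_e = K·L = 1 × 121 = 121.0 in
P_cr = π²EI / L_e² = π² × 10100×10³ × 2.866×10^-2 / 121.0² = 195.2 lb
Factor of safety n = P_cr / P = 0.19516 / 0.0675 = 2.89

n ≈ 2.89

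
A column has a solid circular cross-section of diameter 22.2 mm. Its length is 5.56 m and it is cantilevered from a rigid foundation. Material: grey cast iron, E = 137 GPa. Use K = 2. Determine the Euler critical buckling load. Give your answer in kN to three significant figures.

P_cr ≈ 0.130 kN

I = πd⁴/64 = π×22.2⁴/64 = 1.192×10^4 mm⁴
I = 1.192×10^4 mm⁴ = 1.192×10^-8 m⁴
Effective length L_e = K·L = 2 × 5.56 = 11.12 m
P_cr = π²EI / L_e² = π² × 137×10⁹ × 1.192×10^-8 / 11.12² = 130.4 N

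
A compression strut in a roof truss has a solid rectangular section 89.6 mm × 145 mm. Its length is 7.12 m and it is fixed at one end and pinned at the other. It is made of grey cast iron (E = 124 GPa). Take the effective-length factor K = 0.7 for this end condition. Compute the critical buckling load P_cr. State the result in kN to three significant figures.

P_cr ≈ 428 kN

Buckling occurs about the weak axis: I_min = h·b³/12 with b = 89.6 mm (the shorter side).
I_min = 145×89.6³/12 = 8.692×10^6 mm⁴
I = 8.692×10^6 mm⁴ = 8.692×10^-6 m⁴
Effective length L_e = K·L = 0.7 × 7.12 = 4.984 m
P_cr = π²EI / L_e² = π² × 124×10⁹ × 8.692×10^-6 / 4.984² = 4.282×10^5 N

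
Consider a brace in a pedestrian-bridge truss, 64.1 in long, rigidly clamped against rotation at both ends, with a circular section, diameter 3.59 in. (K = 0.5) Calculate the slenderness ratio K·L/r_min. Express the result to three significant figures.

λ ≈ 35.7

I = πd⁴/64 = π×3.59⁴/64 = 8.154 in⁴
A = 10.12 in²;  r_min = √(I/A) = √(8.154/10.12) = 0.8975 in
L_e = K·L = 0.5 × 64.1 = 32.05 in
λ = L_e / r_min = 32.050 / 0.8975 = 35.7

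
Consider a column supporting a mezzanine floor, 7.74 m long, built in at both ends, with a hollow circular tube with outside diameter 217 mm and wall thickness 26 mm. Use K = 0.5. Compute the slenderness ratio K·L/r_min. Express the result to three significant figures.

Inner diameter d_i = 217 − 2×26 = 165.0 mm
I = π(d_o⁴ − d_i⁴)/64 = π(217⁴ − 165.0⁴)/64 = 7.246×10^7 mm⁴
A = 1.560×10^4 mm²;  r_min = √(I/A) = √(7.246×10^7/1.560×10^4) = 68.15 mm
L_e = K·L = 0.5 × 7.74 m = 3.870 m = 3870.0 mm
λ = L_e / r_min = 3870.0 / 68.15 = 56.8

λ ≈ 56.8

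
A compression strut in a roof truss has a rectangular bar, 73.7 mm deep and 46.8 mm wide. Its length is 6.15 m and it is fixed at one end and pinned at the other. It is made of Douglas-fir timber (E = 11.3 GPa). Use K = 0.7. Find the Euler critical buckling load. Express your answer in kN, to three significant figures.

Buckling occurs about the weak axis: I_min = h·b³/12 with b = 46.8 mm (the shorter side).
I_min = 73.7×46.8³/12 = 6.295×10^5 mm⁴
I = 6.295×10^5 mm⁴ = 6.295×10^-7 m⁴
Effective length L_e = K·L = 0.7 × 6.15 = 4.305 m
P_cr = π²EI / L_e² = π² × 11.3×10⁹ × 6.295×10^-7 / 4.305² = 3.788×10^3 N

P_cr ≈ 3.79 kN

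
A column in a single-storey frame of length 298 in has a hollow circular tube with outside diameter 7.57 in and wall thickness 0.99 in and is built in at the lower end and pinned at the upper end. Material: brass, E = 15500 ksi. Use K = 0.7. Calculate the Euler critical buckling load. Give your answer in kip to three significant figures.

Inner diameter d_i = 7.57 − 2×0.99 = 5.590 in
I = π(d_o⁴ − d_i⁴)/64 = π(7.57⁴ − 5.590⁴)/64 = 113.3 in⁴
Effective length L_e = K·L = 0.7 × 298 = 208.6 in
P_cr = π²EI / L_e² = π² × 15500×10³ × 113.3 / 208.6² = 3.982×10^5 lb

P_cr ≈ 398 kip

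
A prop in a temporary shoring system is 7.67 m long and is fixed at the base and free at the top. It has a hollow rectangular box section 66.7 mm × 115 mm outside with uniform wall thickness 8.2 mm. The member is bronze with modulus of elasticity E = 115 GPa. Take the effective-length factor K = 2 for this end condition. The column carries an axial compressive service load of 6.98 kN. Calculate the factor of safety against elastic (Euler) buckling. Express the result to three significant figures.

n ≈ 1.24

Inner dimensions: h_i = 115 − 2×8.2 = 98.60 mm, b_i = 66.7 − 2×8.2 = 50.30 mm
Weak-axis I_min = (h_o·b_o³ − h_i·b_i³)/12 with b_o = 66.7, b_i = 50.30 mm (shorter outer/inner sides).
I_min = (115×66.7³ − 98.60×50.30³)/12 = 1.798×10^6 mm⁴
I = 1.798×10^6 mm⁴ = 1.798×10^-6 m⁴
Effective length L_e = K·L = 2 × 7.67 = 15.34 m
P_cr = π²EI / L_e² = π² × 115×10⁹ × 1.798×10^-6 / 15.34² = 8.673×10^3 N
Factor of safety n = P_cr / P = 8.6728 / 6.98 = 1.24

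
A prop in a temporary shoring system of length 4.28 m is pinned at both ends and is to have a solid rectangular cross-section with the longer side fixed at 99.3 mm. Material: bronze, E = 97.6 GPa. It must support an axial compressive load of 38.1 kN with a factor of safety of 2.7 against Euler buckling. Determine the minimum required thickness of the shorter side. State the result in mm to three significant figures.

b ≈ 61.8 mm

Required P_cr = n·P = 2.7 × 38.1 = 102.9 kN
L_e = K·L = 1 × 4.28 = 4.280 m
Required I = P_cr·L_e²/(π²E) = 1.029×10^5 × 4.280² / (π² × 9.76×10^10) = 1.956×10^-6 m⁴
I_req = 1.956×10^6 mm⁴
Rectangle, weak axis: I_min = h·b³/12 with h = 99.3 mm fixed  ⇒  b = (12I/h)^(1/3) = 61.8 mm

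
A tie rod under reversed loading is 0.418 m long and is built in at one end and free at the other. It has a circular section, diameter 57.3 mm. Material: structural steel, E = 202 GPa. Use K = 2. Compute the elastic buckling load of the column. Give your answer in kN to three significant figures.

I = πd⁴/64 = π×57.3⁴/64 = 5.292×10^5 mm⁴
I = 5.292×10^5 mm⁴ = 5.292×10^-7 m⁴
Effective length L_e = K·L = 2 × 0.418 = 0.8360 m
P_cr = π²EI / L_e² = π² × 202×10⁹ × 5.292×10^-7 / 0.8360² = 1.509×10^6 N

P_cr ≈ 1510 kN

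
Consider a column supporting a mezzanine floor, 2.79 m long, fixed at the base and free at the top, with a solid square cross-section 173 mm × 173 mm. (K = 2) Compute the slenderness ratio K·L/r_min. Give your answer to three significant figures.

λ ≈ 112

I = a⁴/12 = 173⁴/12 = 7.465×10^7 mm⁴
A = 2.993×10^4 mm²;  r_min = √(I/A) = √(7.465×10^7/2.993×10^4) = 49.94 mm
L_e = K·L = 2 × 2.79 m = 5.580 m = 5580.0 mm
λ = L_e / r_min = 5580.0 / 49.94 = 112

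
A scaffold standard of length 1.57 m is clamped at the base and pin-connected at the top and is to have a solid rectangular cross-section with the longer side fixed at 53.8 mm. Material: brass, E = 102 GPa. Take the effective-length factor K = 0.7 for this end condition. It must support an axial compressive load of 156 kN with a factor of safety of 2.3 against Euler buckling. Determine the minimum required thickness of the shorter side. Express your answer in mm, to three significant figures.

b ≈ 45.8 mm

Required P_cr = n·P = 2.3 × 156 = 358.8 kN
L_e = K·L = 0.7 × 1.57 = 1.099 m
Required I = P_cr·L_e²/(π²E) = 3.588×10^5 × 1.099² / (π² × 1.02×10^11) = 4.305×10^-7 m⁴
I_req = 4.305×10^5 mm⁴
Rectangle, weak axis: I_min = h·b³/12 with h = 53.8 mm fixed  ⇒  b = (12I/h)^(1/3) = 45.8 mm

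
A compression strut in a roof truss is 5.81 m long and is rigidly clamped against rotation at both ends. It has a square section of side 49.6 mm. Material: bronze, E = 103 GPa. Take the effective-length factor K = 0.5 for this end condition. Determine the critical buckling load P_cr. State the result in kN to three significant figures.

P_cr ≈ 60.8 kN

I = a⁴/12 = 49.6⁴/12 = 5.044×10^5 mm⁴
I = 5.044×10^5 mm⁴ = 5.044×10^-7 m⁴
Effective length L_e = K·L = 0.5 × 5.81 = 2.905 m
P_cr = π²EI / L_e² = π² × 103×10⁹ × 5.044×10^-7 / 2.905² = 6.076×10^4 N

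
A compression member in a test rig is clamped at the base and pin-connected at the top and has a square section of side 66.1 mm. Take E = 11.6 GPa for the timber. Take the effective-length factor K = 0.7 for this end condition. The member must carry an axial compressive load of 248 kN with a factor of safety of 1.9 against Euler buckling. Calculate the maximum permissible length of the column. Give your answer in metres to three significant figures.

I = a⁴/12 = 66.1⁴/12 = 1.591×10^6 mm⁴
I = 1.591×10^-6 m⁴
Required critical load P_cr = n·P = 1.9 × 248 = 471.2 kN = 4.712×10^5 N
From P_cr = π²EI/(K·L)²:  L = (1/K)·√(π²EI/P_cr) = (1/0.7)·√(π²×1.16×10^10×1.591×10^-6/4.712×10^5)
L = 0.888 m

L_max ≈ 0.888 m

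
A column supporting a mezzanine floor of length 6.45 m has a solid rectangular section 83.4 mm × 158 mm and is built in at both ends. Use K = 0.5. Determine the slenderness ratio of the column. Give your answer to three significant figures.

λ ≈ 134

For a rectangle r_min = b/√12 = 83.4/√12 = 24.08 mm
L_e = K·L = 0.5 × 6.45 m = 3.225 m = 3225.0 mm
λ = L_e / r_min = 3225.0 / 24.08 = 134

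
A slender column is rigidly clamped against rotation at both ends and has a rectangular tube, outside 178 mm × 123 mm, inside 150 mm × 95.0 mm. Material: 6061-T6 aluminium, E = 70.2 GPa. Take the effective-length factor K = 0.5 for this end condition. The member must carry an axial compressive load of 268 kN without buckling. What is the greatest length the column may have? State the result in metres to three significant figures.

L_max ≈ 13.2 m

Weak-axis I_min = (h_o·b_o³ − h_i·b_i³)/12 with b_o = 123, b_i = 95.00 mm (shorter outer/inner sides).
I_min = (178×123³ − 150.0×95.00³)/12 = 1.689×10^7 mm⁴
I = 1.689×10^-5 m⁴
At the buckling limit P_cr = P = 2.680×10^5 N
From P_cr = π²EI/(K·L)²:  L = (1/K)·√(π²EI/P_cr) = (1/0.5)·√(π²×7.02×10^10×1.689×10^-5/2.680×10^5)
L = 13.2 m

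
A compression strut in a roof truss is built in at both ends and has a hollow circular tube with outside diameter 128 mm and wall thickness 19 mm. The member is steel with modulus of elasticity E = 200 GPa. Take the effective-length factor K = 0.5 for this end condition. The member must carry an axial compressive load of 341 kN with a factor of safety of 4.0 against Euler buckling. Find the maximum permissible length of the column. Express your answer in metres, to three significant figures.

L_max ≈ 7.59 m

Inner diameter d_i = 128 − 2×19 = 90.00 mm
I = π(d_o⁴ − d_i⁴)/64 = π(128⁴ − 90.00⁴)/64 = 9.956×10^6 mm⁴
I = 9.956×10^-6 m⁴
Required critical load P_cr = n·P = 4.0 × 341 = 1364 kN = 1.364×10^6 N
From P_cr = π²EI/(K·L)²:  L = (1/K)·√(π²EI/P_cr) = (1/0.5)·√(π²×2.00×10^11×9.956×10^-6/1.364×10^6)
L = 7.59 m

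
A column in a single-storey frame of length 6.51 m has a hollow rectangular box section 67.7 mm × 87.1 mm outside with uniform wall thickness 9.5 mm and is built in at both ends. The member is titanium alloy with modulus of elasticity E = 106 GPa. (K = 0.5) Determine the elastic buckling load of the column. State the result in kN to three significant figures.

Inner dimensions: h_i = 87.1 − 2×9.5 = 68.10 mm, b_i = 67.7 − 2×9.5 = 48.70 mm
Weak-axis I_min = (h_o·b_o³ − h_i·b_i³)/12 with b_o = 67.7, b_i = 48.70 mm (shorter outer/inner sides).
I_min = (87.1×67.7³ − 68.10×48.70³)/12 = 1.597×10^6 mm⁴
I = 1.597×10^6 mm⁴ = 1.597×10^-6 m⁴
Effective length L_e = K·L = 0.5 × 6.51 = 3.255 m
P_cr = π²EI / L_e² = π² × 106×10⁹ × 1.597×10^-6 / 3.255² = 1.577×10^5 N

P_cr ≈ 158 kN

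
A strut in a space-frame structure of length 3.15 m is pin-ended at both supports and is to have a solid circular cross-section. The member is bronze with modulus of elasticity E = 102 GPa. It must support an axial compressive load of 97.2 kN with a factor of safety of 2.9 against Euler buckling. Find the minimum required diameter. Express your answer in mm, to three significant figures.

d ≈ 86.7 mm

Required P_cr = n·P = 2.9 × 97.2 = 281.9 kN
L_e = K·L = 1 × 3.15 = 3.150 m
Required I = P_cr·L_e²/(π²E) = 2.819×10^5 × 3.150² / (π² × 1.02×10^11) = 2.778×10^-6 m⁴
I_req = 2.778×10^6 mm⁴
Solid circle: I = πd⁴/64  ⇒  d = (64I/π)^(1/4) = (64×2.778×10^6/π)^(1/4) = 86.7 mm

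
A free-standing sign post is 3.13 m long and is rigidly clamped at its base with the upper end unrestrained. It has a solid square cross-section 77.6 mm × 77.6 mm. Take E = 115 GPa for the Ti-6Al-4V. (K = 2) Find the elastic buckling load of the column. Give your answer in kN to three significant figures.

P_cr ≈ 87.5 kN

I = a⁴/12 = 77.6⁴/12 = 3.022×10^6 mm⁴
I = 3.022×10^6 mm⁴ = 3.022×10^-6 m⁴
Effective length L_e = K·L = 2 × 3.13 = 6.260 m
P_cr = π²EI / L_e² = π² × 115×10⁹ × 3.022×10^-6 / 6.260² = 8.752×10^4 N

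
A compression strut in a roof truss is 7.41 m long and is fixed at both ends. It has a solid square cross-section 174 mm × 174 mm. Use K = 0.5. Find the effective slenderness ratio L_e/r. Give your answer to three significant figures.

λ ≈ 73.8

For a square r = a/√12 = 174/√12 = 50.23 mm
L_e = K·L = 0.5 × 7.41 m = 3.705 m = 3705.0 mm
λ = L_e / r_min = 3705.0 / 50.23 = 73.8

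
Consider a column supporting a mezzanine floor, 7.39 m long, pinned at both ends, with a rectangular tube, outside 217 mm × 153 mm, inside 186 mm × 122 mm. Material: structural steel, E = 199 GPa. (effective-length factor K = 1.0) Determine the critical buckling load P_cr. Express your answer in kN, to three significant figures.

P_cr ≈ 1320 kN

Weak-axis I_min = (h_o·b_o³ − h_i·b_i³)/12 with b_o = 153, b_i = 122.0 mm (shorter outer/inner sides).
I_min = (217×153³ − 186.0×122.0³)/12 = 3.662×10^7 mm⁴
I = 3.662×10^7 mm⁴ = 3.662×10^-5 m⁴
Effective length L_e = K·L = 1 × 7.39 = 7.390 m
P_cr = π²EI / L_e² = π² × 199×10⁹ × 3.662×10^-5 / 7.390² = 1.317×10^6 N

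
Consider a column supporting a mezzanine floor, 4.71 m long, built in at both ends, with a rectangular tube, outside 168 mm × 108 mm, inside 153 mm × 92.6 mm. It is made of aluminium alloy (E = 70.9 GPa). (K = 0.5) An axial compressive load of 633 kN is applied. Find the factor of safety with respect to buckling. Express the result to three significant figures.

Weak-axis I_min = (h_o·b_o³ − h_i·b_i³)/12 with b_o = 108, b_i = 92.60 mm (shorter outer/inner sides).
I_min = (168×108³ − 153.0×92.60³)/12 = 7.512×10^6 mm⁴
I = 7.512×10^6 mm⁴ = 7.512×10^-6 m⁴
Effective length L_e = K·L = 0.5 × 4.71 = 2.355 m
P_cr = π²EI / L_e² = π² × 70.9×10⁹ × 7.512×10^-6 / 2.355² = 9.478×10^5 N
Factor of safety n = P_cr / P = 947.83 / 633 = 1.50

n ≈ 1.50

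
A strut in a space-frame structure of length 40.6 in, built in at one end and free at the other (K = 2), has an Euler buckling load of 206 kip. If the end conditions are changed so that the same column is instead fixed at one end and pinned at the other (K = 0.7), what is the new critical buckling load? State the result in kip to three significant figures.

P_cr ∝ 1/K², so P_cr,new = P_cr,old × (K_old/K_new)² = 206 × (2/0.7)²
= 206 × 8.163 = 1680 kip

P_cr ≈ 1680 kip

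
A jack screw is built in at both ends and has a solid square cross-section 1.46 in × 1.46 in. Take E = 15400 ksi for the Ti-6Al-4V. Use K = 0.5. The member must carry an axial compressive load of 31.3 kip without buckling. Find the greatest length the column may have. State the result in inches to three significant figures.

L_max ≈ 85.8 in

I = a⁴/12 = 1.46⁴/12 = 0.3786 in⁴
At the buckling limit P_cr = P = 3.130×10^4 lb
From P_cr = π²EI/(K·L)²:  L = (1/K)·√(π²EI/P_cr) = (1/0.5)·√(π²×1.54×10^7×0.3786/3.130×10^4)
L = 85.8 in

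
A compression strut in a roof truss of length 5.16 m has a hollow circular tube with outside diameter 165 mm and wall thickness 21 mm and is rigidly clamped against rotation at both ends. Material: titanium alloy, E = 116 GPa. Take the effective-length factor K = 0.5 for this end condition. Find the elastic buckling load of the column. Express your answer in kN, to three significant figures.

P_cr ≈ 4330 kN

Inner diameter d_i = 165 − 2×21 = 123.0 mm
I = π(d_o⁴ − d_i⁴)/64 = π(165⁴ − 123.0⁴)/64 = 2.515×10^7 mm⁴
I = 2.515×10^7 mm⁴ = 2.515×10^-5 m⁴
Effective length L_e = K·L = 0.5 × 5.16 = 2.580 m
P_cr = π²EI / L_e² = π² × 116×10⁹ × 2.515×10^-5 / 2.580² = 4.325×10^6 N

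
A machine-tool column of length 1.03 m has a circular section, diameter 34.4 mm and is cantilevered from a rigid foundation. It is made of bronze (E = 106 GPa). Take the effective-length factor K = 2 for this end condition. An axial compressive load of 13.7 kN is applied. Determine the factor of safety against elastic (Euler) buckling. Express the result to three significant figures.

I = πd⁴/64 = π×34.4⁴/64 = 6.874×10^4 mm⁴
I = 6.874×10^4 mm⁴ = 6.874×10^-8 m⁴
Effective length L_e = K·L = 2 × 1.03 = 2.060 m
P_cr = π²EI / L_e² = π² × 106×10⁹ × 6.874×10^-8 / 2.060² = 1.695×10^4 N
Factor of safety n = P_cr / P = 16.946 / 13.7 = 1.24

n ≈ 1.24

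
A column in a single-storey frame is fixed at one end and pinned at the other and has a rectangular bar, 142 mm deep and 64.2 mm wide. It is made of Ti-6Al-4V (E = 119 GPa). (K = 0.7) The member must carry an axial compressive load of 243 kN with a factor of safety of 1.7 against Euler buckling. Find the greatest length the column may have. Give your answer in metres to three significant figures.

Buckling occurs about the weak axis: I_min = h·b³/12 with b = 64.2 mm (the shorter side).
I_min = 142×64.2³/12 = 3.131×10^6 mm⁴
I = 3.131×10^-6 m⁴
Required critical load P_cr = n·P = 1.7 × 243 = 413.1 kN = 4.131×10^5 N
From P_cr = π²EI/(K·L)²:  L = (1/K)·√(π²EI/P_cr) = (1/0.7)·√(π²×1.19×10^11×3.131×10^-6/4.131×10^5)
L = 4.26 m

L_max ≈ 4.26 m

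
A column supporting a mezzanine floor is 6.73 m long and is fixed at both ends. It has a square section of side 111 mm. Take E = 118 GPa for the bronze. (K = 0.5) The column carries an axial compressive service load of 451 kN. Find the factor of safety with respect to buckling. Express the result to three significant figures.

n ≈ 2.88

I = a⁴/12 = 111⁴/12 = 1.265×10^7 mm⁴
I = 1.265×10^7 mm⁴ = 1.265×10^-5 m⁴
Effective length L_e = K·L = 0.5 × 6.73 = 3.365 m
P_cr = π²EI / L_e² = π² × 118×10⁹ × 1.265×10^-5 / 3.365² = 1.301×10^6 N
Factor of safety n = P_cr / P = 1301.1 / 451 = 2.88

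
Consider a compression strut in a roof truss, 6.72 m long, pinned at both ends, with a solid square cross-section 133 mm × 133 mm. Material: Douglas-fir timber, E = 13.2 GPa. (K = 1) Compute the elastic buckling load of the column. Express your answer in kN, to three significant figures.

P_cr ≈ 75.2 kN

I = a⁴/12 = 133⁴/12 = 2.608×10^7 mm⁴
I = 2.608×10^7 mm⁴ = 2.608×10^-5 m⁴
Effective length L_e = K·L = 1 × 6.72 = 6.720 m
P_cr = π²EI / L_e² = π² × 13.2×10⁹ × 2.608×10^-5 / 6.720² = 7.522×10^4 N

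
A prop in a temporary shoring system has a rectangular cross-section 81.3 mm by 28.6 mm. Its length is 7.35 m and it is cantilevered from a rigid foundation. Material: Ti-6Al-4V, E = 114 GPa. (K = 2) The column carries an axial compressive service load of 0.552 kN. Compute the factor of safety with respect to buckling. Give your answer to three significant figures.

n ≈ 1.49

Buckling occurs about the weak axis: I_min = h·b³/12 with b = 28.6 mm (the shorter side).
I_min = 81.3×28.6³/12 = 1.585×10^5 mm⁴
I = 1.585×10^5 mm⁴ = 1.585×10^-7 m⁴
Effective length L_e = K·L = 2 × 7.35 = 14.70 m
P_cr = π²EI / L_e² = π² × 114×10⁹ × 1.585×10^-7 / 14.70² = 825.2 N
Factor of safety n = P_cr / P = 0.82523 / 0.552 = 1.49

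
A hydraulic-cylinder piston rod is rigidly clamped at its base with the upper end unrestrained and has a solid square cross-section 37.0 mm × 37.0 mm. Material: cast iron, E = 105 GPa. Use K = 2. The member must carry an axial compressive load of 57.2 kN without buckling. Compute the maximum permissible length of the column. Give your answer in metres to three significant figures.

I = a⁴/12 = 37.0⁴/12 = 1.562×10^5 mm⁴
I = 1.562×10^-7 m⁴
At the buckling limit P_cr = P = 5.720×10^4 N
From P_cr = π²EI/(K·L)²:  L = (1/K)·√(π²EI/P_cr) = (1/2)·√(π²×1.05×10^11×1.562×10^-7/5.720×10^4)
L = 0.841 m

L_max ≈ 0.841 m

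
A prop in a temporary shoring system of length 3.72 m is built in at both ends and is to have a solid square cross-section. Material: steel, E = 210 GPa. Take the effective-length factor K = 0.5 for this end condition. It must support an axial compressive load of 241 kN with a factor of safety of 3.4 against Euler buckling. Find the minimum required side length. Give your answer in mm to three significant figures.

Required P_cr = n·P = 3.4 × 241 = 819.4 kN
L_e = K·L = 0.5 × 3.72 = 1.860 m
Required I = P_cr·L_e²/(π²E) = 8.194×10^5 × 1.860² / (π² × 2.10×10^11) = 1.368×10^-6 m⁴
I_req = 1.368×10^6 mm⁴
Solid square: I = a⁴/12  ⇒  a = (12I)^(1/4) = (12×1.368×10^6)^(1/4) = 63.6 mm

a ≈ 63.6 mm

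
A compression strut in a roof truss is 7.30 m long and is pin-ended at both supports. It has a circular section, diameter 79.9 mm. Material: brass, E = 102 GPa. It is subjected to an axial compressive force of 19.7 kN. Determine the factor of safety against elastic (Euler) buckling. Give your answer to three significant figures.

I = πd⁴/64 = π×79.9⁴/64 = 2.001×10^6 mm⁴
I = 2.001×10^6 mm⁴ = 2.001×10^-6 m⁴
Effective length L_e = K·L = 1 × 7.30 = 7.300 m
P_cr = π²EI / L_e² = π² × 102×10⁹ × 2.001×10^-6 / 7.300² = 3.779×10^4 N
Factor of safety n = P_cr / P = 37.793 / 19.7 = 1.92

n ≈ 1.92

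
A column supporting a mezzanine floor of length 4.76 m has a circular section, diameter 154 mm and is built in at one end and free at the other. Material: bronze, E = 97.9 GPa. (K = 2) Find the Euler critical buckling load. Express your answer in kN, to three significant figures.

P_cr ≈ 294 kN

I = πd⁴/64 = π×154⁴/64 = 2.761×10^7 mm⁴
I = 2.761×10^7 mm⁴ = 2.761×10^-5 m⁴
Effective length L_e = K·L = 2 × 4.76 = 9.520 m
P_cr = π²EI / L_e² = π² × 97.9×10⁹ × 2.761×10^-5 / 9.520² = 2.943×10^5 N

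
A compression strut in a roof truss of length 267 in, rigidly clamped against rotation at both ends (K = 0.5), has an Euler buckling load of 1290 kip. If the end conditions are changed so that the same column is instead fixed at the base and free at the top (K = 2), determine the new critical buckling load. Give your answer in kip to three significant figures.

P_cr ∝ 1/K², so P_cr,new = P_cr,old × (K_old/K_new)² = 1290 × (0.5/2)²
= 1290 × 0.06250 = 80.6 kip

P_cr ≈ 80.6 kip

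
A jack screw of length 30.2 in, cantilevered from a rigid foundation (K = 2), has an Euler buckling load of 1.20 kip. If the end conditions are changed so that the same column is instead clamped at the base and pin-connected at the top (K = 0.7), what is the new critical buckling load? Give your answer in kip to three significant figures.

P_cr ∝ 1/K², so P_cr,new = P_cr,old × (K_old/K_new)² = 1.20 × (2/0.7)²
= 1.20 × 8.163 = 9.80 kip

P_cr ≈ 9.80 kip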